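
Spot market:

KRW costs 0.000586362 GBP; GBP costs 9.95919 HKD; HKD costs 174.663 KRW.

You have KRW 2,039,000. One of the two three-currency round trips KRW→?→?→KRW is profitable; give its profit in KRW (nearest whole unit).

Profitable loop is KRW → GBP → HKD → KRW:
KRW 2,039,000 × 0.000586362 = GBP 1,195.59
GBP 1,195.59 × 9.95919 = HKD 11,907.13
HKD 11,907.13 × 174.663 = KRW 2,079,735
Profit = KRW 2,079,735 − KRW 2,039,000

Profit: KRW 40,735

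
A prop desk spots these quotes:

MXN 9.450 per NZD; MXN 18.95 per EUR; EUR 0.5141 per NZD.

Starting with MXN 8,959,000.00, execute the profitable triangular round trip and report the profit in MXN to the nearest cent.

Profitable loop is MXN → NZD → EUR → MXN:
MXN 8,959,000.00 ÷ 9.450 = NZD 948,042.33
NZD 948,042.33 × 0.5141 = EUR 487,388.56
EUR 487,388.56 × 18.95 = MXN 9,236,013.23
Profit = MXN 9,236,013.23 − MXN 8,959,000.00

Profit: MXN 277,013.23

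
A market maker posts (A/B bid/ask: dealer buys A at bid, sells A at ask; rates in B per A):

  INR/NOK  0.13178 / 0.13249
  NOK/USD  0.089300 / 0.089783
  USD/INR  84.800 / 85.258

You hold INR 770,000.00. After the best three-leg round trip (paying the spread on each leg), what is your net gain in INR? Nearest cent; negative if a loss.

Net result: INR -1,599.68 (no profitable arbitrage after spreads)

Best loop INR → NOK → USD → INR:
INR 770,000.00 × 0.13178 (sell INR at bid) = NOK 101,470.60
NOK 101,470.60 × 0.089300 (sell NOK at bid) = USD 9,061.32
USD 9,061.32 × 84.800 (sell USD at bid) = INR 768,400.32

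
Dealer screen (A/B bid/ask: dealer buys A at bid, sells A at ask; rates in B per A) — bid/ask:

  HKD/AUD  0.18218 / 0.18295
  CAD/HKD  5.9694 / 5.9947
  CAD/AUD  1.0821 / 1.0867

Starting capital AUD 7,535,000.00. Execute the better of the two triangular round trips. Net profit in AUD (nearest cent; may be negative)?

Net profit: AUD 5,583.76

Best loop AUD → CAD → HKD → AUD:
AUD 7,535,000.00 ÷ 1.0867 (buy CAD at ask) = CAD 6,933,836.39
CAD 6,933,836.39 × 5.9694 (sell CAD at bid) = HKD 41,390,842.92
HKD 41,390,842.92 × 0.18218 (sell HKD at bid) = AUD 7,540,583.76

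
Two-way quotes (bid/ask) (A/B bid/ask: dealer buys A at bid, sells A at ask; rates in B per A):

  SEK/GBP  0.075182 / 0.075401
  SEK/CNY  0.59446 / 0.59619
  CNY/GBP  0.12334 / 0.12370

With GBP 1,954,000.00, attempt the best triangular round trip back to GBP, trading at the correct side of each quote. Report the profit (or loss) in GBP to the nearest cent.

Net profit: GBP 37,975.75

Best loop GBP → CNY → SEK → GBP:
GBP 1,954,000.00 ÷ 0.12370 (buy CNY at ask) = CNY 15,796,281.33
CNY 15,796,281.33 ÷ 0.59619 (buy SEK at ask) = SEK 26,495,381.21
SEK 26,495,381.21 × 0.075182 (sell SEK at bid) = GBP 1,991,975.75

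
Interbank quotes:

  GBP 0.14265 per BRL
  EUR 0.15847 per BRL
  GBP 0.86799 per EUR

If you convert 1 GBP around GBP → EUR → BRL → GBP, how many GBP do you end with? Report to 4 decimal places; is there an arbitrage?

Around GBP → EUR → BRL → GBP: 1 ÷ 0.86799 ÷ 0.15847 × 0.14265 = 1.037075
Product > 1; profitable direction is GBP → EUR → BRL → GBP.

1.0371 (arbitrage exists)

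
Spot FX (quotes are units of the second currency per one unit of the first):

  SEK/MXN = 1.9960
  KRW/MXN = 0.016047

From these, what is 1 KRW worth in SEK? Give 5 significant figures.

KRW/SEK = 0.0080396

1 KRW × 0.016047 = 0.016047 MXN
0.016047 MXN ÷ 1.9960 = 0.00803958 SEK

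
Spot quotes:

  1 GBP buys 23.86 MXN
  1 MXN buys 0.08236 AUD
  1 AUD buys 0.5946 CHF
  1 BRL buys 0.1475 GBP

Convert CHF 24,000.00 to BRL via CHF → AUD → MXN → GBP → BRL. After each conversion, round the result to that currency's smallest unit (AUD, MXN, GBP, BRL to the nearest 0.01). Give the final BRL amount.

CHF 24,000.00 ÷ 0.5946 = AUD 40,363.27
AUD 40,363.27 ÷ 0.08236 = MXN 490,083.41
MXN 490,083.41 ÷ 23.86 = GBP 20,539.96
GBP 20,539.96 ÷ 0.1475 = BRL 139,253.97

BRL 139,253.97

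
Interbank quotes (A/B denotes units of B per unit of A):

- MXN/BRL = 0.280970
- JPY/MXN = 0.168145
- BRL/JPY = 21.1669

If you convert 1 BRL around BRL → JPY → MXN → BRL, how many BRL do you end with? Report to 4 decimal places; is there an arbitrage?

1.0000 (no arbitrage)

Around BRL → JPY → MXN → BRL: 1 × 21.1669 × 0.168145 × 0.280970 = 1.000003
Product ≈ 1 (deviation 0.000%, within rounding noise).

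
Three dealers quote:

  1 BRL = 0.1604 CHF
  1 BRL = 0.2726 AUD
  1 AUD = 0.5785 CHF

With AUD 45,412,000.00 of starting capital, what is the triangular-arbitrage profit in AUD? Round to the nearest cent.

Profit: AUD 777,767.73

Profitable loop is AUD → BRL → CHF → AUD:
AUD 45,412,000.00 ÷ 0.2726 = BRL 166,588,407.92
BRL 166,588,407.92 × 0.1604 = CHF 26,720,780.63
CHF 26,720,780.63 ÷ 0.5785 = AUD 46,189,767.73
Profit = AUD 46,189,767.73 − AUD 45,412,000.00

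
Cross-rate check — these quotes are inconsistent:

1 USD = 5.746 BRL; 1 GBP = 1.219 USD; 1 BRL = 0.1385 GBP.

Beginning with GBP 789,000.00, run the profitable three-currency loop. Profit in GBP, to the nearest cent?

Profit: GBP 24,313.35

Profitable loop is GBP → BRL → USD → GBP:
GBP 789,000.00 ÷ 0.1385 = BRL 5,696,750.90
BRL 5,696,750.90 ÷ 5.746 = USD 991,428.98
USD 991,428.98 ÷ 1.219 = GBP 813,313.35
Profit = GBP 813,313.35 − GBP 789,000.00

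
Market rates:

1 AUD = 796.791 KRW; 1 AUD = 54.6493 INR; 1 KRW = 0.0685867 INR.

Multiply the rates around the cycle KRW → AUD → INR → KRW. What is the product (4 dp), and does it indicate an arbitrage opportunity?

Around KRW → AUD → INR → KRW: 1 ÷ 796.791 × 54.6493 ÷ 0.0685867 = 1.000001
Product ≈ 1 (deviation 0.000%, within rounding noise).

1.0000 (no arbitrage)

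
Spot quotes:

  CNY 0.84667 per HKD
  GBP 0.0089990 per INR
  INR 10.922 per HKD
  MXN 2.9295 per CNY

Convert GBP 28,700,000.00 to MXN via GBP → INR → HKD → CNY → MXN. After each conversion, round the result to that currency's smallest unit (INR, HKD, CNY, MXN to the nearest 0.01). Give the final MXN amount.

MXN 724,257,742.78

GBP 28,700,000.00 ÷ 0.0089990 = INR 3,189,243,249.25
INR 3,189,243,249.25 ÷ 10.922 = HKD 292,001,762.43
HKD 292,001,762.43 × 0.84667 = CNY 247,229,132.20
CNY 247,229,132.20 × 2.9295 = MXN 724,257,742.78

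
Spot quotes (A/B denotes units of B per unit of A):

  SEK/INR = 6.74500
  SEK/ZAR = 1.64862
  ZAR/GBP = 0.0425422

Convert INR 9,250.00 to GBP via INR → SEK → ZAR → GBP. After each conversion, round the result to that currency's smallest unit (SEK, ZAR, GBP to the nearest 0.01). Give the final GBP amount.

GBP 96.18

INR 9,250.00 ÷ 6.74500 = SEK 1,371.39
SEK 1,371.39 × 1.64862 = ZAR 2,260.90
ZAR 2,260.90 × 0.0425422 = GBP 96.18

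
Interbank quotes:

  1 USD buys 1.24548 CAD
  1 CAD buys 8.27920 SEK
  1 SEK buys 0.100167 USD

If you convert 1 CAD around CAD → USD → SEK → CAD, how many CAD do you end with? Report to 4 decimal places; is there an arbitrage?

Around CAD → USD → SEK → CAD: 1 ÷ 1.24548 ÷ 0.100167 ÷ 8.27920 = 0.968167
Product < 1; profitable direction is CAD → SEK → USD → CAD.

0.9682 (arbitrage exists)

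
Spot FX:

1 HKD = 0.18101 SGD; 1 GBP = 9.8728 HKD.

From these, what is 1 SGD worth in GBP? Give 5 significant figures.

SGD/GBP = 0.55957

1 SGD ÷ 0.18101 = 5.52456 HKD
5.52456 HKD ÷ 9.8728 = 0.559573 GBP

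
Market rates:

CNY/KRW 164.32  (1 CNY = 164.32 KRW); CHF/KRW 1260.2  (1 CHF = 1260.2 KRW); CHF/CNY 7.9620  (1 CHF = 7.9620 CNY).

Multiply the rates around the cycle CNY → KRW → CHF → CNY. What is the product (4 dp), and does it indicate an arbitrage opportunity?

1.0382 (arbitrage exists)

Around CNY → KRW → CHF → CNY: 1 × 164.32 ÷ 1260.2 × 7.9620 = 1.038181
Product > 1; profitable direction is CNY → KRW → CHF → CNY.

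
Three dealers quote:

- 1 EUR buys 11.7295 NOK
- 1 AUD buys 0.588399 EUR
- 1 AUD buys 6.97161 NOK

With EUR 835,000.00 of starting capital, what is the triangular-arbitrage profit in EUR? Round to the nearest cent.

Profit: EUR 8,467.07

Profitable loop is EUR → AUD → NOK → EUR:
EUR 835,000.00 ÷ 0.588399 = AUD 1,419,105.06
AUD 1,419,105.06 × 6.97161 = NOK 9,893,447.05
NOK 9,893,447.05 ÷ 11.7295 = EUR 843,467.07
Profit = EUR 843,467.07 − EUR 835,000.00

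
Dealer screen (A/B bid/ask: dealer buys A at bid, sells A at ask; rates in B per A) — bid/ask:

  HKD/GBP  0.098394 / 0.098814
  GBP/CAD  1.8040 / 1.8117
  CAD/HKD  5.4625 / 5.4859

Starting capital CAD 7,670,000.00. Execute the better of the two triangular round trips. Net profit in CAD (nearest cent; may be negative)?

Best loop CAD → GBP → HKD → CAD:
CAD 7,670,000.00 ÷ 1.8117 (buy GBP at ask) = GBP 4,233,592.76
GBP 4,233,592.76 ÷ 0.098814 (buy HKD at ask) = HKD 42,844,058.11
HKD 42,844,058.11 ÷ 5.4859 (buy CAD at ask) = CAD 7,809,850.36

Net profit: CAD 139,850.36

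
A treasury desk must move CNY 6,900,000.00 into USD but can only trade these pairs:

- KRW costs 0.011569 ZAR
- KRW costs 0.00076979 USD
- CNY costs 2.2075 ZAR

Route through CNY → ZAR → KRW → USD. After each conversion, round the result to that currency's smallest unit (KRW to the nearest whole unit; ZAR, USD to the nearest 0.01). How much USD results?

CNY 6,900,000.00 × 2.2075 = ZAR 15,231,750.00
ZAR 15,231,750.00 ÷ 0.011569 = KRW 1,316,600,398
KRW 1,316,600,398 × 0.00076979 = USD 1,013,505.82

USD 1,013,505.82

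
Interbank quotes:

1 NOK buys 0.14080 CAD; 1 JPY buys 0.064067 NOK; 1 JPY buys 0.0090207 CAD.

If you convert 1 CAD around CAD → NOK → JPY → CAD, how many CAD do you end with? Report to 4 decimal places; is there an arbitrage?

Around CAD → NOK → JPY → CAD: 1 ÷ 0.14080 ÷ 0.064067 × 0.0090207 = 1.000007
Product ≈ 1 (deviation 0.001%, within rounding noise).

1.0000 (no arbitrage)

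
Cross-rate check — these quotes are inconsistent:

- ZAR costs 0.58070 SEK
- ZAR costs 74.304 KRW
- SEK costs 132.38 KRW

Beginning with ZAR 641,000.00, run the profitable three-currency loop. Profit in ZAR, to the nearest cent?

Profit: ZAR 22,162.62

Profitable loop is ZAR → SEK → KRW → ZAR:
ZAR 641,000.00 × 0.58070 = SEK 372,228.70
SEK 372,228.70 × 132.38 = KRW 49,275,635
KRW 49,275,635 ÷ 74.304 = ZAR 663,162.62
Profit = ZAR 663,162.62 − ZAR 641,000.00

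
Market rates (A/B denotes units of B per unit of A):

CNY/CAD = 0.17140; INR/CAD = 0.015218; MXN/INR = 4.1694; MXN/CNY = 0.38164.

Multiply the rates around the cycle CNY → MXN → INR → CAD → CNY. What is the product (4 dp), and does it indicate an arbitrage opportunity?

0.9700 (arbitrage exists)

Around CNY → MXN → INR → CAD → CNY: 1 ÷ 0.38164 × 4.1694 × 0.015218 ÷ 0.17140 = 0.969988
Product < 1; profitable direction is CNY → CAD → INR → MXN → CNY.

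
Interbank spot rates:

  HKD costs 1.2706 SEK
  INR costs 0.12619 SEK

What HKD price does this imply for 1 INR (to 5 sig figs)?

INR/HKD = 0.099315

1 INR × 0.12619 = 0.12619 SEK
0.12619 SEK ÷ 1.2706 = 0.0993153 HKD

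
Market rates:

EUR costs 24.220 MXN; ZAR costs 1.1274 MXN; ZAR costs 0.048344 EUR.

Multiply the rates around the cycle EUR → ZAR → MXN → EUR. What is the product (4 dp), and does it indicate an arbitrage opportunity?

Around EUR → ZAR → MXN → EUR: 1 ÷ 0.048344 × 1.1274 ÷ 24.220 = 0.962856
Product < 1; profitable direction is EUR → MXN → ZAR → EUR.

0.9629 (arbitrage exists)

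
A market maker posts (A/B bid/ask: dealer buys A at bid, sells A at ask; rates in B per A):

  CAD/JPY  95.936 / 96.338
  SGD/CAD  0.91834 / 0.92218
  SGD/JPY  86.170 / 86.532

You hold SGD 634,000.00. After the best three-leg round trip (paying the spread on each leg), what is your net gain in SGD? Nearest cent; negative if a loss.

Net profit: SGD 11,502.05

Best loop SGD → CAD → JPY → SGD:
SGD 634,000.00 × 0.91834 (sell SGD at bid) = CAD 582,227.56
CAD 582,227.56 × 95.936 (sell CAD at bid) = JPY 55,856,583
JPY 55,856,583 ÷ 86.532 (buy SGD at ask) = SGD 645,502.05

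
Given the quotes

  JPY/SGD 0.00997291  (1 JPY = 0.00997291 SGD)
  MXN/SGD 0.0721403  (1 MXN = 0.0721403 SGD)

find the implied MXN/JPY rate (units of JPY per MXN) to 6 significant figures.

1 MXN × 0.0721403 = 0.0721403 SGD
0.0721403 SGD ÷ 0.00997291 = 7.23363 JPY

MXN/JPY = 7.23363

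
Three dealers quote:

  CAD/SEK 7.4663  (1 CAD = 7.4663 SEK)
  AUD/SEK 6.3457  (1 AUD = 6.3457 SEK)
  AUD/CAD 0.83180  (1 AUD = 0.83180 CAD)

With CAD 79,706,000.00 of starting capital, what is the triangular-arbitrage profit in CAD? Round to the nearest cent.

Profitable loop is CAD → AUD → SEK → CAD:
CAD 79,706,000.00 ÷ 0.83180 = AUD 95,823,515.27
AUD 95,823,515.27 × 6.3457 = SEK 608,067,280.84
SEK 608,067,280.84 ÷ 7.4663 = CAD 81,441,581.62
Profit = CAD 81,441,581.62 − CAD 79,706,000.00

Profit: CAD 1,735,581.62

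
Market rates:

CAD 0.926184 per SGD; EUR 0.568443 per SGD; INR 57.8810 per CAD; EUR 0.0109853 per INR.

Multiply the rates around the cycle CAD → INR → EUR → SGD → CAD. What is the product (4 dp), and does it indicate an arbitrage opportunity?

Around CAD → INR → EUR → SGD → CAD: 1 × 57.8810 × 0.0109853 ÷ 0.568443 × 0.926184 = 1.035997
Product > 1; profitable direction is CAD → INR → EUR → SGD → CAD.

1.0360 (arbitrage exists)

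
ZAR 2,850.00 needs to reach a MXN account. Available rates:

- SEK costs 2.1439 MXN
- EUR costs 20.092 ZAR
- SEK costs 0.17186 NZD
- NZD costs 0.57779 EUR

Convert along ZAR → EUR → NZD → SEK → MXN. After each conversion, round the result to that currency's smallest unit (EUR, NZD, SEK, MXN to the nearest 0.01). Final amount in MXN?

MXN 3,062.54

ZAR 2,850.00 ÷ 20.092 = EUR 141.85
EUR 141.85 ÷ 0.57779 = NZD 245.50
NZD 245.50 ÷ 0.17186 = SEK 1,428.49
SEK 1,428.49 × 2.1439 = MXN 3,062.54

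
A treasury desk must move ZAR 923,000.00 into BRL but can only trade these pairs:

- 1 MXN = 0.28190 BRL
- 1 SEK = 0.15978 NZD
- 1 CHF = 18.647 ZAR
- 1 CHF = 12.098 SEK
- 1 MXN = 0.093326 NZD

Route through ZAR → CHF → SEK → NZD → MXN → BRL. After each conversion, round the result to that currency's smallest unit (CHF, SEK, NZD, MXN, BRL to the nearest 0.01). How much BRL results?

ZAR 923,000.00 ÷ 18.647 = CHF 49,498.58
CHF 49,498.58 × 12.098 = SEK 598,833.82
SEK 598,833.82 × 0.15978 = NZD 95,681.67
NZD 95,681.67 ÷ 0.093326 = MXN 1,025,241.30
MXN 1,025,241.30 × 0.28190 = BRL 289,015.52

BRL 289,015.52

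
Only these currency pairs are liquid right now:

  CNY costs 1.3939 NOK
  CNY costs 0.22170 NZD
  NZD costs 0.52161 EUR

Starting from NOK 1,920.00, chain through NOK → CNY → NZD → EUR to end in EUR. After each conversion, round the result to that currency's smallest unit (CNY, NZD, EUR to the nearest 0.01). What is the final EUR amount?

NOK 1,920.00 ÷ 1.3939 = CNY 1,377.43
CNY 1,377.43 × 0.22170 = NZD 305.38
NZD 305.38 × 0.52161 = EUR 159.29

EUR 159.29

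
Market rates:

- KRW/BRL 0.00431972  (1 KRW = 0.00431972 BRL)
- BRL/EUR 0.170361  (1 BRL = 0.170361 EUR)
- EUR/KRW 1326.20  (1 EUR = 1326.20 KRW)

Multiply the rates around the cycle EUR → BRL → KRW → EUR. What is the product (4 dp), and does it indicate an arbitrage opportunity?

1.0246 (arbitrage exists)

Around EUR → BRL → KRW → EUR: 1 ÷ 0.170361 ÷ 0.00431972 ÷ 1326.20 = 1.024626
Product > 1; profitable direction is EUR → BRL → KRW → EUR.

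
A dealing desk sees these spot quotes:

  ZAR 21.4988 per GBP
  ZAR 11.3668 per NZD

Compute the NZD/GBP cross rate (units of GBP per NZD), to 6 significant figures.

NZD/GBP = 0.528718

1 NZD × 11.3668 = 11.3668 ZAR
11.3668 ZAR ÷ 21.4988 = 0.528718 GBP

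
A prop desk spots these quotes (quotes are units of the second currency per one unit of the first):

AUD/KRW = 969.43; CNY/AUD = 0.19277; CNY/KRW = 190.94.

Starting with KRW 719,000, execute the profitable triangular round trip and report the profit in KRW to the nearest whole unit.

Profit: KRW 15,632

Profitable loop is KRW → AUD → CNY → KRW:
KRW 719,000 ÷ 969.43 = AUD 741.67
AUD 741.67 ÷ 0.19277 = CNY 3,847.45
CNY 3,847.45 × 190.94 = KRW 734,632
Profit = KRW 734,632 − KRW 719,000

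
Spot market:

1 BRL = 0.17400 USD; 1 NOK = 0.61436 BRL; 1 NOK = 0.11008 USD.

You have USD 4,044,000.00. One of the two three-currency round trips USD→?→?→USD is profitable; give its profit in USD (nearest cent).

Profit: USD 120,351.58

Profitable loop is USD → BRL → NOK → USD:
USD 4,044,000.00 ÷ 0.17400 = BRL 23,241,379.31
BRL 23,241,379.31 ÷ 0.61436 = NOK 37,830,228.71
NOK 37,830,228.71 × 0.11008 = USD 4,164,351.58
Profit = USD 4,164,351.58 − USD 4,044,000.00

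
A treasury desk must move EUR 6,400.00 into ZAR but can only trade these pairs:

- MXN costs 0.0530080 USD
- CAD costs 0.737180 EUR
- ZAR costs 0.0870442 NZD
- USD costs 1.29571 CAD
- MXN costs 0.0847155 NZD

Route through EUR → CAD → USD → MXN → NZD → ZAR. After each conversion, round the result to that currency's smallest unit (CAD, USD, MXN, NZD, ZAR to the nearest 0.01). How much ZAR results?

ZAR 123,021.29

EUR 6,400.00 ÷ 0.737180 = CAD 8,681.73
CAD 8,681.73 ÷ 1.29571 = USD 6,700.37
USD 6,700.37 ÷ 0.0530080 = MXN 126,403.00
MXN 126,403.00 × 0.0847155 = NZD 10,708.29
NZD 10,708.29 ÷ 0.0870442 = ZAR 123,021.29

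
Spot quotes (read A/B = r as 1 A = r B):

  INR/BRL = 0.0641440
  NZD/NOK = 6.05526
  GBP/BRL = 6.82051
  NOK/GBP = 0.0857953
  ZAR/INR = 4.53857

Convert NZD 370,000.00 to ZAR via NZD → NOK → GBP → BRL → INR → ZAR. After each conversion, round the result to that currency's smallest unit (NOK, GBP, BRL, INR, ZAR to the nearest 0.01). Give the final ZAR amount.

ZAR 4,503,392.31

NZD 370,000.00 × 6.05526 = NOK 2,240,446.20
NOK 2,240,446.20 × 0.0857953 = GBP 192,219.75
GBP 192,219.75 × 6.82051 = BRL 1,311,036.73
BRL 1,311,036.73 ÷ 0.0641440 = INR 20,438,961.24
INR 20,438,961.24 ÷ 4.53857 = ZAR 4,503,392.31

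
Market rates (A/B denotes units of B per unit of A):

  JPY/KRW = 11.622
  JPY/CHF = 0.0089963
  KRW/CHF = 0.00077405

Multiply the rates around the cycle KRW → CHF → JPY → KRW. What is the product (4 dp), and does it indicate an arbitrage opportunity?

Around KRW → CHF → JPY → KRW: 1 × 0.00077405 ÷ 0.0089963 × 11.622 = 0.999968
Product ≈ 1 (deviation 0.003%, within rounding noise).

1.0000 (no arbitrage)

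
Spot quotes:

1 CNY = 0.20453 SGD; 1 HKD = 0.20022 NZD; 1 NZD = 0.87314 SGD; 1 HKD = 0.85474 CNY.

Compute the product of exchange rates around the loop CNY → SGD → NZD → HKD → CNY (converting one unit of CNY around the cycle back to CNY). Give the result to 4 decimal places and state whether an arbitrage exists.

1.0000 (no arbitrage)

Around CNY → SGD → NZD → HKD → CNY: 1 × 0.20453 ÷ 0.87314 ÷ 0.20022 × 0.85474 = 0.999999
Product ≈ 1 (deviation 0.000%, within rounding noise).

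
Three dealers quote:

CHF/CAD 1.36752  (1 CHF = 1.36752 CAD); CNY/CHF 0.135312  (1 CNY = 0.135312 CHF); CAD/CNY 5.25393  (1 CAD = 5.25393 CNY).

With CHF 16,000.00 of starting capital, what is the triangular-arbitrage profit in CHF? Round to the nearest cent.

Profit: CHF 457.57

Profitable loop is CHF → CNY → CAD → CHF:
CHF 16,000.00 ÷ 0.135312 = CNY 118,245.24
CNY 118,245.24 ÷ 5.25393 = CAD 22,506.06
CAD 22,506.06 ÷ 1.36752 = CHF 16,457.57
Profit = CHF 16,457.57 − CHF 16,000.00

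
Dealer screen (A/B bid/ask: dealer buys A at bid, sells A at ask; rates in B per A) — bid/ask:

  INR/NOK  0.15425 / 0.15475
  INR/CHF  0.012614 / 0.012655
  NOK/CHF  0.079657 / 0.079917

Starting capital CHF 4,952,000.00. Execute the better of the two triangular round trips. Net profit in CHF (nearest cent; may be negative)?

Net profit: CHF 98,840.25

Best loop CHF → NOK → INR → CHF:
CHF 4,952,000.00 ÷ 0.079917 (buy NOK at ask) = NOK 61,964,287.95
NOK 61,964,287.95 ÷ 0.15475 (buy INR at ask) = INR 400,415,431.01
INR 400,415,431.01 × 0.012614 (sell INR at bid) = CHF 5,050,840.25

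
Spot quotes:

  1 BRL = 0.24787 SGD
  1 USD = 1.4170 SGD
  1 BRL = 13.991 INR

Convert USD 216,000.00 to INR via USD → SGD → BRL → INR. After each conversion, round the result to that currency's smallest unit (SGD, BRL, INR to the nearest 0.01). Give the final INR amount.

USD 216,000.00 × 1.4170 = SGD 306,072.00
SGD 306,072.00 ÷ 0.24787 = BRL 1,234,808.57
BRL 1,234,808.57 × 13.991 = INR 17,276,206.70

INR 17,276,206.70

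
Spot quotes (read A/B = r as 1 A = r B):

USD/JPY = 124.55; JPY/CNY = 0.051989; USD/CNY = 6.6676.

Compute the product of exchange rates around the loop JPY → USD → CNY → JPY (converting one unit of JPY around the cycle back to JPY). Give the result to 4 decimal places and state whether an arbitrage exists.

Around JPY → USD → CNY → JPY: 1 ÷ 124.55 × 6.6676 ÷ 0.051989 = 1.029709
Product > 1; profitable direction is JPY → USD → CNY → JPY.

1.0297 (arbitrage exists)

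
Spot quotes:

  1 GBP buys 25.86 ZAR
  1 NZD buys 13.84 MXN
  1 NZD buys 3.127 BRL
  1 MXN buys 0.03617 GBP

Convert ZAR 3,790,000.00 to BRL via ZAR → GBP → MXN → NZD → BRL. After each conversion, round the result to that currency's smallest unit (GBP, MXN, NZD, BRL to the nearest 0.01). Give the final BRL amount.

ZAR 3,790,000.00 ÷ 25.86 = GBP 146,558.39
GBP 146,558.39 ÷ 0.03617 = MXN 4,051,932.26
MXN 4,051,932.26 ÷ 13.84 = NZD 292,769.67
NZD 292,769.67 × 3.127 = BRL 915,490.76

BRL 915,490.76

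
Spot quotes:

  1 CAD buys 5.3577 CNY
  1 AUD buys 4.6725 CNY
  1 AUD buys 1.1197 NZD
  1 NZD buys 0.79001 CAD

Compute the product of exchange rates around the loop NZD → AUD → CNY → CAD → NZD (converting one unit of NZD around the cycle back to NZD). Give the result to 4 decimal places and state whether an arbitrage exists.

0.9859 (arbitrage exists)

Around NZD → AUD → CNY → CAD → NZD: 1 ÷ 1.1197 × 4.6725 ÷ 5.3577 ÷ 0.79001 = 0.985909
Product < 1; profitable direction is NZD → CAD → CNY → AUD → NZD.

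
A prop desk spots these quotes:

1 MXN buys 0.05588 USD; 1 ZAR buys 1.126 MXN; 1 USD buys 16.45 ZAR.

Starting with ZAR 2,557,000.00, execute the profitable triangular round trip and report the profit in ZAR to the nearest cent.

Profitable loop is ZAR → MXN → USD → ZAR:
ZAR 2,557,000.00 × 1.126 = MXN 2,879,182.00
MXN 2,879,182.00 × 0.05588 = USD 160,888.69
USD 160,888.69 × 16.45 = ZAR 2,646,618.95
Profit = ZAR 2,646,618.95 − ZAR 2,557,000.00

Profit: ZAR 89,618.95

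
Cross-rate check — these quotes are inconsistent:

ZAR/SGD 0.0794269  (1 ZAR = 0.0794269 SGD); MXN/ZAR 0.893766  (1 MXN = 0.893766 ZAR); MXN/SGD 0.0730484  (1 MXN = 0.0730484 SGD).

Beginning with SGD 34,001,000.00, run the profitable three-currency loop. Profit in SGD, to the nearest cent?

Profitable loop is SGD → ZAR → MXN → SGD:
SGD 34,001,000.00 ÷ 0.0794269 = ZAR 428,079,152.03
ZAR 428,079,152.03 ÷ 0.893766 = MXN 478,961,106.18
MXN 478,961,106.18 × 0.0730484 = SGD 34,987,342.47
Profit = SGD 34,987,342.47 − SGD 34,001,000.00

Profit: SGD 986,342.47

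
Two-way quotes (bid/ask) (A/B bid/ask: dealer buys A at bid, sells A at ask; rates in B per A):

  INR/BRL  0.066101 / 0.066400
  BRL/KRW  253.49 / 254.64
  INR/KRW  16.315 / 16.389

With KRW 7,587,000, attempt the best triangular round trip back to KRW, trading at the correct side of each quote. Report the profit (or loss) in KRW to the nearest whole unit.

Net profit: KRW 169,870

Best loop KRW → INR → BRL → KRW:
KRW 7,587,000 ÷ 16.389 (buy INR at ask) = INR 462,932.45
INR 462,932.45 × 0.066101 (sell INR at bid) = BRL 30,600.30
BRL 30,600.30 × 253.49 (sell BRL at bid) = KRW 7,756,870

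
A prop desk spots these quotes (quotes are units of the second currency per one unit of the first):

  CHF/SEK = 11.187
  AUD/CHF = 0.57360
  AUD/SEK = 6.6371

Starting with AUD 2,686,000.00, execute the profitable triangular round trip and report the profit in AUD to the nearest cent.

Profitable loop is AUD → SEK → CHF → AUD:
AUD 2,686,000.00 × 6.6371 = SEK 17,827,250.60
SEK 17,827,250.60 ÷ 11.187 = CHF 1,593,568.48
CHF 1,593,568.48 ÷ 0.57360 = AUD 2,778,187.73
Profit = AUD 2,778,187.73 − AUD 2,686,000.00

Profit: AUD 92,187.73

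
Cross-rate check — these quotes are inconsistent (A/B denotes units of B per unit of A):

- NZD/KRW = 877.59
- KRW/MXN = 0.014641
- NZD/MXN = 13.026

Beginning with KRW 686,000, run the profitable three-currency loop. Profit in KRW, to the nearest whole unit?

Profit: KRW 9,461

Profitable loop is KRW → NZD → MXN → KRW:
KRW 686,000 ÷ 877.59 = NZD 781.69
NZD 781.69 × 13.026 = MXN 10,182.24
MXN 10,182.24 ÷ 0.014641 = KRW 695,461
Profit = KRW 695,461 − KRW 686,000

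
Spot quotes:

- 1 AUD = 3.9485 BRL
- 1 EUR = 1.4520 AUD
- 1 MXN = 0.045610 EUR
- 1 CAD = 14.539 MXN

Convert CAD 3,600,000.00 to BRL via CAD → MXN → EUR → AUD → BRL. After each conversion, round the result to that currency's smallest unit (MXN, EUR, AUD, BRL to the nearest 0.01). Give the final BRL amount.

CAD 3,600,000.00 × 14.539 = MXN 52,340,400.00
MXN 52,340,400.00 × 0.045610 = EUR 2,387,245.64
EUR 2,387,245.64 × 1.4520 = AUD 3,466,280.67
AUD 3,466,280.67 × 3.9485 = BRL 13,686,609.23

BRL 13,686,609.23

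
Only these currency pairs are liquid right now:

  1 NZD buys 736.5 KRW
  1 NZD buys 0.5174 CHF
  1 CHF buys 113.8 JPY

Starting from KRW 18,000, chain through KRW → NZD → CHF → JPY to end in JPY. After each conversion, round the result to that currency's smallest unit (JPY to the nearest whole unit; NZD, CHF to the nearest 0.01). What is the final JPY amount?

JPY 1,440

KRW 18,000 ÷ 736.5 = NZD 24.44
NZD 24.44 × 0.5174 = CHF 12.65
CHF 12.65 × 113.8 = JPY 1,440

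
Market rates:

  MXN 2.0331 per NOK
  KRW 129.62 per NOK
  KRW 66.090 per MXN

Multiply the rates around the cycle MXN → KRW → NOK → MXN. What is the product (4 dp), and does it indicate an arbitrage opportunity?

Around MXN → KRW → NOK → MXN: 1 × 66.090 ÷ 129.62 × 2.0331 = 1.036627
Product > 1; profitable direction is MXN → KRW → NOK → MXN.

1.0366 (arbitrage exists)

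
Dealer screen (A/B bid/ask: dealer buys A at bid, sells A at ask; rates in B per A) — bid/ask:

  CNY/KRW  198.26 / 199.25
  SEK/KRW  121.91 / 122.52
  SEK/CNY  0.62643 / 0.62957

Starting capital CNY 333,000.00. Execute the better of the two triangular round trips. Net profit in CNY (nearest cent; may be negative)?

Net profit: CNY 4,555.27

Best loop CNY → KRW → SEK → CNY:
CNY 333,000.00 × 198.26 (sell CNY at bid) = KRW 66,020,580
KRW 66,020,580 ÷ 122.52 (buy SEK at ask) = SEK 538,855.53
SEK 538,855.53 × 0.62643 (sell SEK at bid) = CNY 337,555.27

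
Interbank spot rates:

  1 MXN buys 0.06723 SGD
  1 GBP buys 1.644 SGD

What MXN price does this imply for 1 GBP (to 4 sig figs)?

1 GBP × 1.644 = 1.644 SGD
1.644 SGD ÷ 0.06723 = 24.4534 MXN

GBP/MXN = 24.45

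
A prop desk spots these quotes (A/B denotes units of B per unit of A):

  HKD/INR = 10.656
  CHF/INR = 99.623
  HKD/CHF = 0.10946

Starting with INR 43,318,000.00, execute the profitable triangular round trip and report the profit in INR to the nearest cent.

Profitable loop is INR → HKD → CHF → INR:
INR 43,318,000.00 ÷ 10.656 = HKD 4,065,127.63
HKD 4,065,127.63 × 0.10946 = CHF 444,968.87
CHF 444,968.87 × 99.623 = INR 44,329,133.75
Profit = INR 44,329,133.75 − INR 43,318,000.00

Profit: INR 1,011,133.75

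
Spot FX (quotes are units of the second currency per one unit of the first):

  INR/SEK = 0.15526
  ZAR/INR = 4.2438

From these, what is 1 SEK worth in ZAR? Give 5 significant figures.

1 SEK ÷ 0.15526 = 6.44081 INR
6.44081 INR ÷ 4.2438 = 1.5177 ZAR

SEK/ZAR = 1.5177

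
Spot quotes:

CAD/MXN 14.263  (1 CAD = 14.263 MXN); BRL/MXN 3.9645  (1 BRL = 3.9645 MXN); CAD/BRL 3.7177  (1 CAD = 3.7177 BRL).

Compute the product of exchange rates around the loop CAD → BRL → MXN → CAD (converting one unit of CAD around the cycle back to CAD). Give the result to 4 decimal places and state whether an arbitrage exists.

1.0334 (arbitrage exists)

Around CAD → BRL → MXN → CAD: 1 × 3.7177 × 3.9645 ÷ 14.263 = 1.033361
Product > 1; profitable direction is CAD → BRL → MXN → CAD.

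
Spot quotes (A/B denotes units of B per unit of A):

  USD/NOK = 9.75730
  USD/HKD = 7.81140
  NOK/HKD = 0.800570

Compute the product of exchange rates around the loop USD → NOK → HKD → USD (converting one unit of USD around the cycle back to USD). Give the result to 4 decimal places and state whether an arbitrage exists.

Around USD → NOK → HKD → USD: 1 × 9.75730 × 0.800570 ÷ 7.81140 = 1.000000
Product ≈ 1 (deviation 0.000%, within rounding noise).

1.0000 (no arbitrage)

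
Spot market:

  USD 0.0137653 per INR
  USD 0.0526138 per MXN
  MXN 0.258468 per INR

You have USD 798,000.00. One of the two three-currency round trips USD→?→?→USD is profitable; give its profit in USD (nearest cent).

Profitable loop is USD → MXN → INR → USD:
USD 798,000.00 ÷ 0.0526138 = MXN 15,167,123.45
MXN 15,167,123.45 ÷ 0.258468 = INR 58,680,855.87
INR 58,680,855.87 × 0.0137653 = USD 807,759.59
Profit = USD 807,759.59 − USD 798,000.00

Profit: USD 9,759.59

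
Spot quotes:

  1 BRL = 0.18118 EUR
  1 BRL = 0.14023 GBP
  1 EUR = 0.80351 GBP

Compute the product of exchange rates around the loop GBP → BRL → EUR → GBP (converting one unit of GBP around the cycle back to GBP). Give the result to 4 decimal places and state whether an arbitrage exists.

Around GBP → BRL → EUR → GBP: 1 ÷ 0.14023 × 0.18118 × 0.80351 = 1.038151
Product > 1; profitable direction is GBP → BRL → EUR → GBP.

1.0382 (arbitrage exists)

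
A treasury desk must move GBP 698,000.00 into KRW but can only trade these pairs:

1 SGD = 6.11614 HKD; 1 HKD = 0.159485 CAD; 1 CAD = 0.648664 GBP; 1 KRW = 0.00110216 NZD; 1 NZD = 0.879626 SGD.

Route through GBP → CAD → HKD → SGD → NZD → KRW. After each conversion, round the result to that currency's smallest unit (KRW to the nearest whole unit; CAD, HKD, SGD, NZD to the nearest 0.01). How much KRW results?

GBP 698,000.00 ÷ 0.648664 = CAD 1,076,057.87
CAD 1,076,057.87 ÷ 0.159485 = HKD 6,747,078.85
HKD 6,747,078.85 ÷ 6.11614 = SGD 1,103,159.65
SGD 1,103,159.65 ÷ 0.879626 = NZD 1,254,123.51
NZD 1,254,123.51 ÷ 0.00110216 = KRW 1,137,877,903

KRW 1,137,877,903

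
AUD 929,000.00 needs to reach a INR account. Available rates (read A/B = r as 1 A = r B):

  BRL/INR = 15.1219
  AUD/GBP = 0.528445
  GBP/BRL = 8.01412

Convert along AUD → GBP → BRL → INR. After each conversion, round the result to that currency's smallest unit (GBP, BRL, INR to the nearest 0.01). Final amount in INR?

AUD 929,000.00 × 0.528445 = GBP 490,925.41
GBP 490,925.41 × 8.01412 = BRL 3,934,335.15
BRL 3,934,335.15 × 15.1219 = INR 59,494,622.70

INR 59,494,622.70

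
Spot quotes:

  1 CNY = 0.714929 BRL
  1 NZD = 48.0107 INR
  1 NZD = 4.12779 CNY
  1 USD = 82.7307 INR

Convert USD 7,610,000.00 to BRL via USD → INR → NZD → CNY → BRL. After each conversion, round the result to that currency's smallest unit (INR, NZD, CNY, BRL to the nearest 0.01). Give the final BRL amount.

USD 7,610,000.00 × 82.7307 = INR 629,580,627.00
INR 629,580,627.00 ÷ 48.0107 = NZD 13,113,339.88
NZD 13,113,339.88 × 4.12779 = CNY 54,129,113.22
CNY 54,129,113.22 × 0.714929 = BRL 38,698,472.79

BRL 38,698,472.79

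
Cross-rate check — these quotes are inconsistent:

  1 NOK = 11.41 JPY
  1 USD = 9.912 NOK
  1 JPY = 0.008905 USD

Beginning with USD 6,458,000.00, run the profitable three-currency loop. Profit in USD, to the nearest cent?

Profitable loop is USD → NOK → JPY → USD:
USD 6,458,000.00 × 9.912 = NOK 64,011,696.00
NOK 64,011,696.00 × 11.41 = JPY 730,373,451
JPY 730,373,451 × 0.008905 = USD 6,503,975.58
Profit = USD 6,503,975.58 − USD 6,458,000.00

Profit: USD 45,975.58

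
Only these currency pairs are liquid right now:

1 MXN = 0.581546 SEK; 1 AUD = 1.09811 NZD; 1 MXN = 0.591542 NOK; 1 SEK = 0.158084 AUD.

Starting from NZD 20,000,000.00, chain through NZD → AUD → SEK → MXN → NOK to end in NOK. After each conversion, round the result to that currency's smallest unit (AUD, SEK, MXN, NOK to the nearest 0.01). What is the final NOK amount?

NOK 117,191,940.44

NZD 20,000,000.00 ÷ 1.09811 = AUD 18,213,111.62
AUD 18,213,111.62 ÷ 0.158084 = SEK 115,211,606.61
SEK 115,211,606.61 ÷ 0.581546 = MXN 198,112,628.42
MXN 198,112,628.42 × 0.591542 = NOK 117,191,940.44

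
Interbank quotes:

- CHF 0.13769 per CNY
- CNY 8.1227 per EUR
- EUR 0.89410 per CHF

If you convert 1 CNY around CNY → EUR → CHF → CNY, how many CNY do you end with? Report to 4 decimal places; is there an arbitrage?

Around CNY → EUR → CHF → CNY: 1 ÷ 8.1227 ÷ 0.89410 ÷ 0.13769 = 1.000026
Product ≈ 1 (deviation 0.003%, within rounding noise).

1.0000 (no arbitrage)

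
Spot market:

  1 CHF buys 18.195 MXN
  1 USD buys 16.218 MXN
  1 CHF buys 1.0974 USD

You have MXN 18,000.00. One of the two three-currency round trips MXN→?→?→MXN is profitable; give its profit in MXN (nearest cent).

Profitable loop is MXN → USD → CHF → MXN:
MXN 18,000.00 ÷ 16.218 = USD 1,109.88
USD 1,109.88 ÷ 1.0974 = CHF 1,011.37
CHF 1,011.37 × 18.195 = MXN 18,401.89
Profit = MXN 18,401.89 − MXN 18,000.00

Profit: MXN 401.89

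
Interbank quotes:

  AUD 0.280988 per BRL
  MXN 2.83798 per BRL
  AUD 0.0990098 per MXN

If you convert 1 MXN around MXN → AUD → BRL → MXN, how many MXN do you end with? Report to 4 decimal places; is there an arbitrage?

1.0000 (no arbitrage)

Around MXN → AUD → BRL → MXN: 1 × 0.0990098 ÷ 0.280988 × 2.83798 = 0.999999
Product ≈ 1 (deviation 0.000%, within rounding noise).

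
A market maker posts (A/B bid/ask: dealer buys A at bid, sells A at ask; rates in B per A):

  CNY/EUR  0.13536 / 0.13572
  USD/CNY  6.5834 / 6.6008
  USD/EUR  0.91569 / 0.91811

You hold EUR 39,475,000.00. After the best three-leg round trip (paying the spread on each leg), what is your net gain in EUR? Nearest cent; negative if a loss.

Net profit: EUR 873,759.30

Best loop EUR → CNY → USD → EUR:
EUR 39,475,000.00 ÷ 0.13572 (buy CNY at ask) = CNY 290,856,174.48
CNY 290,856,174.48 ÷ 6.6008 (buy USD at ask) = USD 44,063,776.28
USD 44,063,776.28 × 0.91569 (sell USD at bid) = EUR 40,348,759.30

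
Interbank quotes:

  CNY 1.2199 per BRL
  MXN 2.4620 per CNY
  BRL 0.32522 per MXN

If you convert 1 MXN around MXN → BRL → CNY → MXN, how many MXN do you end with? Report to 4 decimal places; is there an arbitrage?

0.9768 (arbitrage exists)

Around MXN → BRL → CNY → MXN: 1 × 0.32522 × 1.2199 × 2.4620 = 0.976764
Product < 1; profitable direction is MXN → CNY → BRL → MXN.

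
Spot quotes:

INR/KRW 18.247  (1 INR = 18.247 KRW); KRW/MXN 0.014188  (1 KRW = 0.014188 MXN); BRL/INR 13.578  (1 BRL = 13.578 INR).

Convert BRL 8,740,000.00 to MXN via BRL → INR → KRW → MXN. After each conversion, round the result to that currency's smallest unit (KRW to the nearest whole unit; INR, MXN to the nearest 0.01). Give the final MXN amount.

MXN 30,722,735.99

BRL 8,740,000.00 × 13.578 = INR 118,671,720.00
INR 118,671,720.00 × 18.247 = KRW 2,165,402,875
KRW 2,165,402,875 × 0.014188 = MXN 30,722,735.99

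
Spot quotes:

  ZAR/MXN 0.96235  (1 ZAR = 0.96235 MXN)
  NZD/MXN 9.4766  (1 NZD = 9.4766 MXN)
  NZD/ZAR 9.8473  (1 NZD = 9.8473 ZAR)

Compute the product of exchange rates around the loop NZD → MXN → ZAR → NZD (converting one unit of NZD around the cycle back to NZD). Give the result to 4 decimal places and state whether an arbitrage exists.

Around NZD → MXN → ZAR → NZD: 1 × 9.4766 ÷ 0.96235 ÷ 9.8473 = 1.000005
Product ≈ 1 (deviation 0.001%, within rounding noise).

1.0000 (no arbitrage)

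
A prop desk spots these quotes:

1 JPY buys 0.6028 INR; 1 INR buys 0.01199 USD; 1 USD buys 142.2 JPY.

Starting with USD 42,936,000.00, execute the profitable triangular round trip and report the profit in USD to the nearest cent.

Profit: USD 1,191,935.06

Profitable loop is USD → JPY → INR → USD:
USD 42,936,000.00 × 142.2 = JPY 6,105,499,200
JPY 6,105,499,200 × 0.6028 = INR 3,680,394,917.76
INR 3,680,394,917.76 × 0.01199 = USD 44,127,935.06
Profit = USD 44,127,935.06 − USD 42,936,000.00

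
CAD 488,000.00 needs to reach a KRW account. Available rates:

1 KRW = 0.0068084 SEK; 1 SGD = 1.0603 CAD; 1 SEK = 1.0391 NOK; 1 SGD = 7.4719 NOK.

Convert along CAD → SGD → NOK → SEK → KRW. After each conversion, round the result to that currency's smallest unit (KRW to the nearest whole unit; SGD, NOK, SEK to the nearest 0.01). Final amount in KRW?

CAD 488,000.00 ÷ 1.0603 = SGD 460,247.10
SGD 460,247.10 × 7.4719 = NOK 3,438,920.31
NOK 3,438,920.31 ÷ 1.0391 = SEK 3,309,518.15
SEK 3,309,518.15 ÷ 0.0068084 = KRW 486,093,377

KRW 486,093,377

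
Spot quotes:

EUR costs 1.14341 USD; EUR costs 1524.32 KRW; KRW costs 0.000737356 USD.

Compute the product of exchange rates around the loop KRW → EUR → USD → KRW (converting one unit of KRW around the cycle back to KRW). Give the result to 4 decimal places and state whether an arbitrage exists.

Around KRW → EUR → USD → KRW: 1 ÷ 1524.32 × 1.14341 ÷ 0.000737356 = 1.017299
Product > 1; profitable direction is KRW → EUR → USD → KRW.

1.0173 (arbitrage exists)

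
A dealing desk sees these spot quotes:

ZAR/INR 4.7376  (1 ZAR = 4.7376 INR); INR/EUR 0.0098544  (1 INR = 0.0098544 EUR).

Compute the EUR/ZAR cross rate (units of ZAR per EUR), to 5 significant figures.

EUR/ZAR = 21.420

1 EUR ÷ 0.0098544 = 101.478 INR
101.478 INR ÷ 4.7376 = 21.4196 ZAR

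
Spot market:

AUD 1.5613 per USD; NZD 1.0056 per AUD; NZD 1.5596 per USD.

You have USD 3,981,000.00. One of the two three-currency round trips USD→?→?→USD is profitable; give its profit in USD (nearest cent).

Profit: USD 26,657.28

Profitable loop is USD → AUD → NZD → USD:
USD 3,981,000.00 × 1.5613 = AUD 6,215,535.30
AUD 6,215,535.30 × 1.0056 = NZD 6,250,342.30
NZD 6,250,342.30 ÷ 1.5596 = USD 4,007,657.28
Profit = USD 4,007,657.28 − USD 3,981,000.00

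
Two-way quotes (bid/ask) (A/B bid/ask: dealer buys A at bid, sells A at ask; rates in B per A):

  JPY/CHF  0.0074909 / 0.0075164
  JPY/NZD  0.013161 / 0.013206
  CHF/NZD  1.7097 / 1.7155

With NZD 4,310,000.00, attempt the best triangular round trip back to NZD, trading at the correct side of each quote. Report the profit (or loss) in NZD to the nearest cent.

Net profit: NZD 89,117.41

Best loop NZD → CHF → JPY → NZD:
NZD 4,310,000.00 ÷ 1.7155 (buy CHF at ask) = CHF 2,512,387.06
CHF 2,512,387.06 ÷ 0.0075164 (buy JPY at ask) = JPY 334,254,039
JPY 334,254,039 × 0.013161 (sell JPY at bid) = NZD 4,399,117.41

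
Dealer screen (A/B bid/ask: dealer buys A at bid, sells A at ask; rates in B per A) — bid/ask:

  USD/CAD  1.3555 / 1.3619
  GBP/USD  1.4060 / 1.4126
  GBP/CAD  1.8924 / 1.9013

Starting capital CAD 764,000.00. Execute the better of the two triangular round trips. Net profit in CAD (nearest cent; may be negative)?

Net profit: CAD 1,821.50

Best loop CAD → GBP → USD → CAD:
CAD 764,000.00 ÷ 1.9013 (buy GBP at ask) = GBP 401,830.33
GBP 401,830.33 × 1.4060 (sell GBP at bid) = USD 564,973.44
USD 564,973.44 × 1.3555 (sell USD at bid) = CAD 765,821.50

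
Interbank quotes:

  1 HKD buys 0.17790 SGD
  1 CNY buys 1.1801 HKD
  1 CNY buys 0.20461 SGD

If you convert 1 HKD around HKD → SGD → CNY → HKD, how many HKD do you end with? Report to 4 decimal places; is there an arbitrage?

Around HKD → SGD → CNY → HKD: 1 × 0.17790 ÷ 0.20461 × 1.1801 = 1.026049
Product > 1; profitable direction is HKD → SGD → CNY → HKD.

1.0260 (arbitrage exists)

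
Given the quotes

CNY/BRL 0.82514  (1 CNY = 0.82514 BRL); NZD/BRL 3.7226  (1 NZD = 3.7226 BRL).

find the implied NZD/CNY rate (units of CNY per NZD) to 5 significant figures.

NZD/CNY = 4.5115

1 NZD × 3.7226 = 3.7226 BRL
3.7226 BRL ÷ 0.82514 = 4.51148 CNY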